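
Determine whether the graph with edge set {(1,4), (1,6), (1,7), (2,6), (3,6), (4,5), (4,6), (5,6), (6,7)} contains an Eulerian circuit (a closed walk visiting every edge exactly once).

Step 1: Find the degree of each vertex:
  deg(1) = 3
  deg(2) = 1
  deg(3) = 1
  deg(4) = 3
  deg(5) = 2
  deg(6) = 6
  deg(7) = 2

Step 2: Count vertices with odd degree:
  Odd-degree vertices: 1, 2, 3, 4 (4 total)

Step 3: Apply Euler's theorem:
  - Eulerian circuit exists iff graph is connected and all vertices have even degree
  - Eulerian path exists iff graph is connected and has 0 or 2 odd-degree vertices

Graph has 4 odd-degree vertices (need 0 or 2).
Neither Eulerian path nor Eulerian circuit exists.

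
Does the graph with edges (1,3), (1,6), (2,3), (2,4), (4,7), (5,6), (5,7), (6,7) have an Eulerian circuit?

Step 1: Find the degree of each vertex:
  deg(1) = 2
  deg(2) = 2
  deg(3) = 2
  deg(4) = 2
  deg(5) = 2
  deg(6) = 3
  deg(7) = 3

Step 2: Count vertices with odd degree:
  Odd-degree vertices: 6, 7 (2 total)

Step 3: Apply Euler's theorem:
  - Eulerian circuit exists iff graph is connected and all vertices have even degree
  - Eulerian path exists iff graph is connected and has 0 or 2 odd-degree vertices

Graph is connected with exactly 2 odd-degree vertices (6, 7).
Eulerian path exists (starting and ending at the odd-degree vertices), but no Eulerian circuit.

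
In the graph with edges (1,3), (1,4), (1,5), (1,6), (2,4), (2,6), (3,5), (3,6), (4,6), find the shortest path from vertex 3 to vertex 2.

Step 1: Build adjacency list:
  1: 3, 4, 5, 6
  2: 4, 6
  3: 1, 5, 6
  4: 1, 2, 6
  5: 1, 3
  6: 1, 2, 3, 4

Step 2: BFS from vertex 3 to find shortest path to 2:
  vertex 1 reached at distance 1
  vertex 5 reached at distance 1
  vertex 6 reached at distance 1
  vertex 4 reached at distance 2
  vertex 2 reached at distance 2

Step 3: Shortest path: 3 -> 6 -> 2
Path length: 2 edges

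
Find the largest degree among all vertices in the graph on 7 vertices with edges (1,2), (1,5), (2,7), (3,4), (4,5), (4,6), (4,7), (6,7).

Step 1: Count edges incident to each vertex:
  deg(1) = 2 (neighbors: 2, 5)
  deg(2) = 2 (neighbors: 1, 7)
  deg(3) = 1 (neighbors: 4)
  deg(4) = 4 (neighbors: 3, 5, 6, 7)
  deg(5) = 2 (neighbors: 1, 4)
  deg(6) = 2 (neighbors: 4, 7)
  deg(7) = 3 (neighbors: 2, 4, 6)

Step 2: Find maximum:
  max(2, 2, 1, 4, 2, 2, 3) = 4 (vertex 4)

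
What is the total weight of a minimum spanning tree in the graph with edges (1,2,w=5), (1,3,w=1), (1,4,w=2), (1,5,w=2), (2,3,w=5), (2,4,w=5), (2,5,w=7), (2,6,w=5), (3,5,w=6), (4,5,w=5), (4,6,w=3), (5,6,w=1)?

Apply Kruskal's algorithm (sort edges by weight, add if no cycle):

Sorted edges by weight:
  (1,3) w=1
  (5,6) w=1
  (1,4) w=2
  (1,5) w=2
  (4,6) w=3
  (1,2) w=5
  (2,3) w=5
  (2,4) w=5
  (2,6) w=5
  (4,5) w=5
  (3,5) w=6
  (2,5) w=7

Add edge (1,3) w=1 -- no cycle. Running total: 1
Add edge (5,6) w=1 -- no cycle. Running total: 2
Add edge (1,4) w=2 -- no cycle. Running total: 4
Add edge (1,5) w=2 -- no cycle. Running total: 6
Skip edge (4,6) w=3 -- would create cycle
Add edge (1,2) w=5 -- no cycle. Running total: 11

MST edges: (1,3,w=1), (5,6,w=1), (1,4,w=2), (1,5,w=2), (1,2,w=5)
Total MST weight: 1 + 1 + 2 + 2 + 5 = 11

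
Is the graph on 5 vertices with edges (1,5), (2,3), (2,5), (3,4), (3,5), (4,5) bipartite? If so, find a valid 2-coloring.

Step 1: Attempt 2-coloring using BFS:
  Start at vertex 1, assign color 0
  Color vertex 5 with color 1 (neighbor of 1)
  Color vertex 2 with color 0 (neighbor of 5)
  Color vertex 3 with color 0 (neighbor of 5)
  Color vertex 4 with color 0 (neighbor of 5)

Step 2: Conflict found! Vertices 2 and 3 are adjacent but have the same color.
This means the graph contains an odd cycle.

The graph is NOT bipartite.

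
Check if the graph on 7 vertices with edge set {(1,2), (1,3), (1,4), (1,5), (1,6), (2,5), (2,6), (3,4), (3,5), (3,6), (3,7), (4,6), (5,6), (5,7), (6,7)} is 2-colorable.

Step 1: Attempt 2-coloring using BFS:
  Start at vertex 1, assign color 0
  Color vertex 2 with color 1 (neighbor of 1)
  Color vertex 3 with color 1 (neighbor of 1)
  Color vertex 4 with color 1 (neighbor of 1)
  Color vertex 5 with color 1 (neighbor of 1)
  Color vertex 6 with color 1 (neighbor of 1)

Step 2: Conflict found! Vertices 2 and 5 are adjacent but have the same color.
This means the graph contains an odd cycle.

The graph is NOT bipartite.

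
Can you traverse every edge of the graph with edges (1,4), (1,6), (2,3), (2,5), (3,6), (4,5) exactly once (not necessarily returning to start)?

Step 1: Find the degree of each vertex:
  deg(1) = 2
  deg(2) = 2
  deg(3) = 2
  deg(4) = 2
  deg(5) = 2
  deg(6) = 2

Step 2: Count vertices with odd degree:
  All vertices have even degree (0 odd-degree vertices)

Step 3: Apply Euler's theorem:
  - Eulerian circuit exists iff graph is connected and all vertices have even degree
  - Eulerian path exists iff graph is connected and has 0 or 2 odd-degree vertices

Graph is connected with 0 odd-degree vertices.
Both Eulerian circuit and Eulerian path exist.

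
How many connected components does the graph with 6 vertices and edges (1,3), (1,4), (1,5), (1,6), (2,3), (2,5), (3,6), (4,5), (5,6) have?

Step 1: Build adjacency list from edges:
  1: 3, 4, 5, 6
  2: 3, 5
  3: 1, 2, 6
  4: 1, 5
  5: 1, 2, 4, 6
  6: 1, 3, 5

Step 2: Run BFS/DFS from vertex 1:
  Visited: {1, 3, 4, 5, 6, 2}
  Reached 6 of 6 vertices

Step 3: All 6 vertices reached from vertex 1, so the graph is connected.
Number of connected components: 1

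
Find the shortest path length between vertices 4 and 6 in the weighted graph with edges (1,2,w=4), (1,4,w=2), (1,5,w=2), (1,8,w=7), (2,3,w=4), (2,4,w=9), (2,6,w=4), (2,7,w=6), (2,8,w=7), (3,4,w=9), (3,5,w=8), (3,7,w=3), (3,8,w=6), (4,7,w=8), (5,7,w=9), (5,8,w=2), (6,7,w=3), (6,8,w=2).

Step 1: Build adjacency list with weights:
  1: 2(w=4), 4(w=2), 5(w=2), 8(w=7)
  2: 1(w=4), 3(w=4), 4(w=9), 6(w=4), 7(w=6), 8(w=7)
  3: 2(w=4), 4(w=9), 5(w=8), 7(w=3), 8(w=6)
  4: 1(w=2), 2(w=9), 3(w=9), 7(w=8)
  5: 1(w=2), 3(w=8), 7(w=9), 8(w=2)
  6: 2(w=4), 7(w=3), 8(w=2)
  7: 2(w=6), 3(w=3), 4(w=8), 5(w=9), 6(w=3)
  8: 1(w=7), 2(w=7), 3(w=6), 5(w=2), 6(w=2)

Step 2: Apply Dijkstra's algorithm from vertex 4:
  Visit vertex 4 (distance=0)
    Update dist[1] = 2
    Update dist[2] = 9
    Update dist[3] = 9
    Update dist[7] = 8
  Visit vertex 1 (distance=2)
    Update dist[2] = 6
    Update dist[5] = 4
    Update dist[8] = 9
  Visit vertex 5 (distance=4)
    Update dist[8] = 6
  Visit vertex 2 (distance=6)
    Update dist[6] = 10
  Visit vertex 8 (distance=6)
    Update dist[6] = 8
  Visit vertex 6 (distance=8)

Step 3: Shortest path: 4 -> 1 -> 5 -> 8 -> 6
Total weight: 2 + 2 + 2 + 2 = 8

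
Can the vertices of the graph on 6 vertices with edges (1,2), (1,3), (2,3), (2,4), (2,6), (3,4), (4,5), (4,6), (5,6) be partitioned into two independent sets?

Step 1: Attempt 2-coloring using BFS:
  Start at vertex 1, assign color 0
  Color vertex 2 with color 1 (neighbor of 1)
  Color vertex 3 with color 1 (neighbor of 1)

Step 2: Conflict found! Vertices 2 and 3 are adjacent but have the same color.
This means the graph contains an odd cycle.

The graph is NOT bipartite.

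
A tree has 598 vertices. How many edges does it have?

A tree on n vertices always has exactly n - 1 edges.
For n = 598: edges = 598 - 1 = 597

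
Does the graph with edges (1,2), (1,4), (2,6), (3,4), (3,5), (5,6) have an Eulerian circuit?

Step 1: Find the degree of each vertex:
  deg(1) = 2
  deg(2) = 2
  deg(3) = 2
  deg(4) = 2
  deg(5) = 2
  deg(6) = 2

Step 2: Count vertices with odd degree:
  All vertices have even degree (0 odd-degree vertices)

Step 3: Apply Euler's theorem:
  - Eulerian circuit exists iff graph is connected and all vertices have even degree
  - Eulerian path exists iff graph is connected and has 0 or 2 odd-degree vertices

Graph is connected with 0 odd-degree vertices.
Both Eulerian circuit and Eulerian path exist.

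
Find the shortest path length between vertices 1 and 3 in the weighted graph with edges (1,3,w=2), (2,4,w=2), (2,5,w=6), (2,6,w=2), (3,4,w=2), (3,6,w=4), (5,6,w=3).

Step 1: Build adjacency list with weights:
  1: 3(w=2)
  2: 4(w=2), 5(w=6), 6(w=2)
  3: 1(w=2), 4(w=2), 6(w=4)
  4: 2(w=2), 3(w=2)
  5: 2(w=6), 6(w=3)
  6: 2(w=2), 3(w=4), 5(w=3)

Step 2: Apply Dijkstra's algorithm from vertex 1:
  Visit vertex 1 (distance=0)
    Update dist[3] = 2
  Visit vertex 3 (distance=2)
    Update dist[4] = 4
    Update dist[6] = 6

Step 3: Shortest path: 1 -> 3
Total weight: 2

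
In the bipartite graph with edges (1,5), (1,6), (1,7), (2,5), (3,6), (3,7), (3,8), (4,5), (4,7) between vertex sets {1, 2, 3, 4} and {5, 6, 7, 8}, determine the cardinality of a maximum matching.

Step 1: List the neighbors of each left vertex:
  1: 5, 6, 7
  2: 5
  3: 6, 7, 8
  4: 5, 7

Step 2: Greedily match left vertices, then look for augmenting paths:
  Match 1 -- 6
  Match 2 -- 5
  Match 3 -- 8
  Match 4 -- 7
  No augmenting path remains.

Step 3: Verify this is maximum:
  Matching size 4 = min(|L|, |R|) = min(4, 4), which is an upper bound, so this matching is maximum.

Maximum matching: {(1,6), (2,5), (3,8), (4,7)}
Size: 4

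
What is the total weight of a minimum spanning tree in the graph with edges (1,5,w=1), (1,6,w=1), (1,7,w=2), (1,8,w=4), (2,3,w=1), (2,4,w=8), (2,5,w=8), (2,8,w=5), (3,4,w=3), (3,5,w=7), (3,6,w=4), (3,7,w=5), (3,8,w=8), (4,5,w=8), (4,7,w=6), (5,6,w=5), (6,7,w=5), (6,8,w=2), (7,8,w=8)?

Apply Kruskal's algorithm (sort edges by weight, add if no cycle):

Sorted edges by weight:
  (1,5) w=1
  (1,6) w=1
  (2,3) w=1
  (1,7) w=2
  (6,8) w=2
  (3,4) w=3
  (1,8) w=4
  (3,6) w=4
  (2,8) w=5
  (3,7) w=5
  (5,6) w=5
  (6,7) w=5
  (4,7) w=6
  (3,5) w=7
  (2,5) w=8
  (2,4) w=8
  (3,8) w=8
  (4,5) w=8
  (7,8) w=8

Add edge (1,5) w=1 -- no cycle. Running total: 1
Add edge (1,6) w=1 -- no cycle. Running total: 2
Add edge (2,3) w=1 -- no cycle. Running total: 3
Add edge (1,7) w=2 -- no cycle. Running total: 5
Add edge (6,8) w=2 -- no cycle. Running total: 7
Add edge (3,4) w=3 -- no cycle. Running total: 10
Skip edge (1,8) w=4 -- would create cycle
Add edge (3,6) w=4 -- no cycle. Running total: 14

MST edges: (1,5,w=1), (1,6,w=1), (2,3,w=1), (1,7,w=2), (6,8,w=2), (3,4,w=3), (3,6,w=4)
Total MST weight: 1 + 1 + 1 + 2 + 2 + 3 + 4 = 14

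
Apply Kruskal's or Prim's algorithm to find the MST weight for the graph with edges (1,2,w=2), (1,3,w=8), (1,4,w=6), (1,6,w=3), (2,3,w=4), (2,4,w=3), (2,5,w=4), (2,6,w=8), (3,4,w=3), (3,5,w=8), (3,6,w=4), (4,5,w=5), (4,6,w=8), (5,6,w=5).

Apply Kruskal's algorithm (sort edges by weight, add if no cycle):

Sorted edges by weight:
  (1,2) w=2
  (1,6) w=3
  (2,4) w=3
  (3,4) w=3
  (2,3) w=4
  (2,5) w=4
  (3,6) w=4
  (4,5) w=5
  (5,6) w=5
  (1,4) w=6
  (1,3) w=8
  (2,6) w=8
  (3,5) w=8
  (4,6) w=8

Add edge (1,2) w=2 -- no cycle. Running total: 2
Add edge (1,6) w=3 -- no cycle. Running total: 5
Add edge (2,4) w=3 -- no cycle. Running total: 8
Add edge (3,4) w=3 -- no cycle. Running total: 11
Skip edge (2,3) w=4 -- would create cycle
Add edge (2,5) w=4 -- no cycle. Running total: 15

MST edges: (1,2,w=2), (1,6,w=3), (2,4,w=3), (3,4,w=3), (2,5,w=4)
Total MST weight: 2 + 3 + 3 + 3 + 4 = 15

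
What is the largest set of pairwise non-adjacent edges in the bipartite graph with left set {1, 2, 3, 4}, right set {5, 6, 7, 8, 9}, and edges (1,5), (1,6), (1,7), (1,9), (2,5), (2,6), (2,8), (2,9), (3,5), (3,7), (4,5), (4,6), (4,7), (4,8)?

Step 1: List the neighbors of each left vertex:
  1: 5, 6, 7, 9
  2: 5, 6, 8, 9
  3: 5, 7
  4: 5, 6, 7, 8

Step 2: Greedily match left vertices, then look for augmenting paths:
  Match 1 -- 5
  Match 2 -- 6
  Match 3 -- 7
  Match 4 -- 8
  No augmenting path remains.

Step 3: Verify this is maximum:
  Matching size 4 = min(|L|, |R|) = min(4, 5), which is an upper bound, so this matching is maximum.

Maximum matching: {(1,5), (2,6), (3,7), (4,8)}
Size: 4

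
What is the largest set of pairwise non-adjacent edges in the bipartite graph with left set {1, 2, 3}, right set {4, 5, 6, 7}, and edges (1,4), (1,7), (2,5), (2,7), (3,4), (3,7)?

Step 1: List the neighbors of each left vertex:
  1: 4, 7
  2: 5, 7
  3: 4, 7

Step 2: Greedily match left vertices, then look for augmenting paths:
  Match 1 -- 4
  Match 2 -- 5
  Match 3 -- 7
  No augmenting path remains.

Step 3: Verify this is maximum:
  Matching size 3 = min(|L|, |R|) = min(3, 4), which is an upper bound, so this matching is maximum.

Maximum matching: {(1,4), (2,5), (3,7)}
Size: 3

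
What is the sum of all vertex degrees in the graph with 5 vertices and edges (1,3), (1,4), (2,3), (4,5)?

Step 1: Count edges incident to each vertex:
  deg(1) = 2 (neighbors: 3, 4)
  deg(2) = 1 (neighbors: 3)
  deg(3) = 2 (neighbors: 1, 2)
  deg(4) = 2 (neighbors: 1, 5)
  deg(5) = 1 (neighbors: 4)

Step 2: Sum all degrees:
  2 + 1 + 2 + 2 + 1 = 8

Verification: sum of degrees = 2 * |E| = 2 * 4 = 8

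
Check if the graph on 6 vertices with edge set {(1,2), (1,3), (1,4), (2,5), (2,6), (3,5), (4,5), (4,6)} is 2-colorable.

Step 1: Attempt 2-coloring using BFS:
  Start at vertex 1, assign color 0
  Color vertex 2 with color 1 (neighbor of 1)
  Color vertex 3 with color 1 (neighbor of 1)
  Color vertex 4 with color 1 (neighbor of 1)
  Color vertex 5 with color 0 (neighbor of 2)
  Color vertex 6 with color 0 (neighbor of 2)

Step 2: 2-coloring succeeded. No conflicts found.
  Set A (color 0): {1, 5, 6}
  Set B (color 1): {2, 3, 4}

The graph is bipartite with partition {1, 5, 6}, {2, 3, 4}.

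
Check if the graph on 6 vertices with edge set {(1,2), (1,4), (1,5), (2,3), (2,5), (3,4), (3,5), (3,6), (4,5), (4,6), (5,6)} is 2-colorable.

Step 1: Attempt 2-coloring using BFS:
  Start at vertex 1, assign color 0
  Color vertex 2 with color 1 (neighbor of 1)
  Color vertex 4 with color 1 (neighbor of 1)
  Color vertex 5 with color 1 (neighbor of 1)
  Color vertex 3 with color 0 (neighbor of 2)

Step 2: Conflict found! Vertices 2 and 5 are adjacent but have the same color.
This means the graph contains an odd cycle.

The graph is NOT bipartite.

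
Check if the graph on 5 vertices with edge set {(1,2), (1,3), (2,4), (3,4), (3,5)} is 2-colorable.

Step 1: Attempt 2-coloring using BFS:
  Start at vertex 1, assign color 0
  Color vertex 2 with color 1 (neighbor of 1)
  Color vertex 3 with color 1 (neighbor of 1)
  Color vertex 4 with color 0 (neighbor of 2)
  Color vertex 5 with color 0 (neighbor of 3)

Step 2: 2-coloring succeeded. No conflicts found.
  Set A (color 0): {1, 4, 5}
  Set B (color 1): {2, 3}

The graph is bipartite with partition {1, 4, 5}, {2, 3}.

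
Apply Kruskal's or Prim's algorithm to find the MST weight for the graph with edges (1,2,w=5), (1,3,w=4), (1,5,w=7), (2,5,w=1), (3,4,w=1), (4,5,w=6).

Apply Kruskal's algorithm (sort edges by weight, add if no cycle):

Sorted edges by weight:
  (2,5) w=1
  (3,4) w=1
  (1,3) w=4
  (1,2) w=5
  (4,5) w=6
  (1,5) w=7

Add edge (2,5) w=1 -- no cycle. Running total: 1
Add edge (3,4) w=1 -- no cycle. Running total: 2
Add edge (1,3) w=4 -- no cycle. Running total: 6
Add edge (1,2) w=5 -- no cycle. Running total: 11

MST edges: (2,5,w=1), (3,4,w=1), (1,3,w=4), (1,2,w=5)
Total MST weight: 1 + 1 + 4 + 5 = 11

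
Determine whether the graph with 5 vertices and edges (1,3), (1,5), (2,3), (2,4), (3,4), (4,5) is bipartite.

Step 1: Attempt 2-coloring using BFS:
  Start at vertex 1, assign color 0
  Color vertex 3 with color 1 (neighbor of 1)
  Color vertex 5 with color 1 (neighbor of 1)
  Color vertex 2 with color 0 (neighbor of 3)
  Color vertex 4 with color 0 (neighbor of 3)

Step 2: Conflict found! Vertices 2 and 4 are adjacent but have the same color.
This means the graph contains an odd cycle.

The graph is NOT bipartite.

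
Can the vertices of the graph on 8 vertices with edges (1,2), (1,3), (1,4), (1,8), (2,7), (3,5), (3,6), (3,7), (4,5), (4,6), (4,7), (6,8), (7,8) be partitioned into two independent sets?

Step 1: Attempt 2-coloring using BFS:
  Start at vertex 1, assign color 0
  Color vertex 2 with color 1 (neighbor of 1)
  Color vertex 3 with color 1 (neighbor of 1)
  Color vertex 4 with color 1 (neighbor of 1)
  Color vertex 8 with color 1 (neighbor of 1)
  Color vertex 7 with color 0 (neighbor of 2)
  Color vertex 5 with color 0 (neighbor of 3)
  Color vertex 6 with color 0 (neighbor of 3)

Step 2: 2-coloring succeeded. No conflicts found.
  Set A (color 0): {1, 5, 6, 7}
  Set B (color 1): {2, 3, 4, 8}

The graph is bipartite with partition {1, 5, 6, 7}, {2, 3, 4, 8}.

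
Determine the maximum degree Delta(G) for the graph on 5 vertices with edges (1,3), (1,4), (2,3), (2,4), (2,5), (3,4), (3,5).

Step 1: Count edges incident to each vertex:
  deg(1) = 2 (neighbors: 3, 4)
  deg(2) = 3 (neighbors: 3, 4, 5)
  deg(3) = 4 (neighbors: 1, 2, 4, 5)
  deg(4) = 3 (neighbors: 1, 2, 3)
  deg(5) = 2 (neighbors: 2, 3)

Step 2: Find maximum:
  max(2, 3, 4, 3, 2) = 4 (vertex 3)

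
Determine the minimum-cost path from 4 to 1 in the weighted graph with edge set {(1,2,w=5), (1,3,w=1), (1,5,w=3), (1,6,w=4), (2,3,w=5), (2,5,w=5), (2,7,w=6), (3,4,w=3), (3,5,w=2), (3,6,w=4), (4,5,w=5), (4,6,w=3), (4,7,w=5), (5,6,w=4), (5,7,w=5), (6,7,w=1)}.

Step 1: Build adjacency list with weights:
  1: 2(w=5), 3(w=1), 5(w=3), 6(w=4)
  2: 1(w=5), 3(w=5), 5(w=5), 7(w=6)
  3: 1(w=1), 2(w=5), 4(w=3), 5(w=2), 6(w=4)
  4: 3(w=3), 5(w=5), 6(w=3), 7(w=5)
  5: 1(w=3), 2(w=5), 3(w=2), 4(w=5), 6(w=4), 7(w=5)
  6: 1(w=4), 3(w=4), 4(w=3), 5(w=4), 7(w=1)
  7: 2(w=6), 4(w=5), 5(w=5), 6(w=1)

Step 2: Apply Dijkstra's algorithm from vertex 4:
  Visit vertex 4 (distance=0)
    Update dist[3] = 3
    Update dist[5] = 5
    Update dist[6] = 3
    Update dist[7] = 5
  Visit vertex 3 (distance=3)
    Update dist[1] = 4
    Update dist[2] = 8
  Visit vertex 6 (distance=3)
    Update dist[7] = 4
  Visit vertex 1 (distance=4)

Step 3: Shortest path: 4 -> 3 -> 1
Total weight: 3 + 1 = 4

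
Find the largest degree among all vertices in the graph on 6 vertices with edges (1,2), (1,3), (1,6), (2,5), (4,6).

Step 1: Count edges incident to each vertex:
  deg(1) = 3 (neighbors: 2, 3, 6)
  deg(2) = 2 (neighbors: 1, 5)
  deg(3) = 1 (neighbors: 1)
  deg(4) = 1 (neighbors: 6)
  deg(5) = 1 (neighbors: 2)
  deg(6) = 2 (neighbors: 1, 4)

Step 2: Find maximum:
  max(3, 2, 1, 1, 1, 2) = 3 (vertex 1)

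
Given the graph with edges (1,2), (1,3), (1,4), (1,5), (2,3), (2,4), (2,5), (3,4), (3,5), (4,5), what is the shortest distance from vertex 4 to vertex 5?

Step 1: Build adjacency list:
  1: 2, 3, 4, 5
  2: 1, 3, 4, 5
  3: 1, 2, 4, 5
  4: 1, 2, 3, 5
  5: 1, 2, 3, 4

Step 2: BFS from vertex 4 to find shortest path to 5:
  vertex 1 reached at distance 1
  vertex 2 reached at distance 1
  vertex 3 reached at distance 1
  vertex 5 reached at distance 1

Step 3: Shortest path: 4 -> 5
Path length: 1 edge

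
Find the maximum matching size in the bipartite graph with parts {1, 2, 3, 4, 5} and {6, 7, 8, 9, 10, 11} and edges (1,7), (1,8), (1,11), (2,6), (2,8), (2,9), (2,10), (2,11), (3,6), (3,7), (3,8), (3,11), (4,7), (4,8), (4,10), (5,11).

Step 1: List the neighbors of each left vertex:
  1: 7, 8, 11
  2: 6, 8, 9, 10, 11
  3: 6, 7, 8, 11
  4: 7, 8, 10
  5: 11

Step 2: Greedily match left vertices, then look for augmenting paths:
  Match 1 -- 7
  Match 2 -- 6
  Match 3 -- 8
  Match 4 -- 10
  Match 5 -- 11
  No augmenting path remains.

Step 3: Verify this is maximum:
  Matching size 5 = min(|L|, |R|) = min(5, 6), which is an upper bound, so this matching is maximum.

Maximum matching: {(1,7), (2,6), (3,8), (4,10), (5,11)}
Size: 5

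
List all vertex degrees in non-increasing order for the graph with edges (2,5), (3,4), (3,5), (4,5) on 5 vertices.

Step 1: Count edges incident to each vertex:
  deg(1) = 0 (neighbors: none)
  deg(2) = 1 (neighbors: 5)
  deg(3) = 2 (neighbors: 4, 5)
  deg(4) = 2 (neighbors: 3, 5)
  deg(5) = 3 (neighbors: 2, 3, 4)

Step 2: Sort degrees in non-increasing order:
  Degrees: [0, 1, 2, 2, 3] -> sorted: [3, 2, 2, 1, 0]

Degree sequence: [3, 2, 2, 1, 0]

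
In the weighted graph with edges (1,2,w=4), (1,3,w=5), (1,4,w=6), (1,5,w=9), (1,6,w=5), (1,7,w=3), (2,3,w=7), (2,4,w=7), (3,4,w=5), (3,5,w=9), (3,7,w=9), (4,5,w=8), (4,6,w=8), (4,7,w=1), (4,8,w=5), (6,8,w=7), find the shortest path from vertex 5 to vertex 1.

Step 1: Build adjacency list with weights:
  1: 2(w=4), 3(w=5), 4(w=6), 5(w=9), 6(w=5), 7(w=3)
  2: 1(w=4), 3(w=7), 4(w=7)
  3: 1(w=5), 2(w=7), 4(w=5), 5(w=9), 7(w=9)
  4: 1(w=6), 2(w=7), 3(w=5), 5(w=8), 6(w=8), 7(w=1), 8(w=5)
  5: 1(w=9), 3(w=9), 4(w=8)
  6: 1(w=5), 4(w=8), 8(w=7)
  7: 1(w=3), 3(w=9), 4(w=1)
  8: 4(w=5), 6(w=7)

Step 2: Apply Dijkstra's algorithm from vertex 5:
  Visit vertex 5 (distance=0)
    Update dist[1] = 9
    Update dist[3] = 9
    Update dist[4] = 8
  Visit vertex 4 (distance=8)
    Update dist[2] = 15
    Update dist[6] = 16
    Update dist[7] = 9
    Update dist[8] = 13
  Visit vertex 1 (distance=9)
    Update dist[2] = 13
    Update dist[6] = 14

Step 3: Shortest path: 5 -> 1
Total weight: 9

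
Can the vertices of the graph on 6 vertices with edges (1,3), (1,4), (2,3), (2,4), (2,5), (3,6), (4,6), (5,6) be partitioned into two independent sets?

Step 1: Attempt 2-coloring using BFS:
  Start at vertex 1, assign color 0
  Color vertex 3 with color 1 (neighbor of 1)
  Color vertex 4 with color 1 (neighbor of 1)
  Color vertex 2 with color 0 (neighbor of 3)
  Color vertex 6 with color 0 (neighbor of 3)
  Color vertex 5 with color 1 (neighbor of 2)

Step 2: 2-coloring succeeded. No conflicts found.
  Set A (color 0): {1, 2, 6}
  Set B (color 1): {3, 4, 5}

The graph is bipartite with partition {1, 2, 6}, {3, 4, 5}.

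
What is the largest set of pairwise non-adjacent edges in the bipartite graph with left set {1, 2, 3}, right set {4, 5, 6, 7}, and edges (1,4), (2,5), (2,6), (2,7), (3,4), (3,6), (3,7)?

Step 1: List the neighbors of each left vertex:
  1: 4
  2: 5, 6, 7
  3: 4, 6, 7

Step 2: Greedily match left vertices, then look for augmenting paths:
  Match 1 -- 4
  Match 2 -- 5
  Match 3 -- 6
  No augmenting path remains.

Step 3: Verify this is maximum:
  Matching size 3 = min(|L|, |R|) = min(3, 4), which is an upper bound, so this matching is maximum.

Maximum matching: {(1,4), (2,5), (3,6)}
Size: 3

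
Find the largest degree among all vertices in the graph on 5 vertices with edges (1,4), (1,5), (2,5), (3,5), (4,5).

Step 1: Count edges incident to each vertex:
  deg(1) = 2 (neighbors: 4, 5)
  deg(2) = 1 (neighbors: 5)
  deg(3) = 1 (neighbors: 5)
  deg(4) = 2 (neighbors: 1, 5)
  deg(5) = 4 (neighbors: 1, 2, 3, 4)

Step 2: Find maximum:
  max(2, 1, 1, 2, 4) = 4 (vertex 5)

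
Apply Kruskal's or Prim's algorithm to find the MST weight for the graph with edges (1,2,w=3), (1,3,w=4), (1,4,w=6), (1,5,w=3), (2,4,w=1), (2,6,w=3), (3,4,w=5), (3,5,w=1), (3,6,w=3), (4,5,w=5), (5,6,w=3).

Apply Kruskal's algorithm (sort edges by weight, add if no cycle):

Sorted edges by weight:
  (2,4) w=1
  (3,5) w=1
  (1,2) w=3
  (1,5) w=3
  (2,6) w=3
  (3,6) w=3
  (5,6) w=3
  (1,3) w=4
  (3,4) w=5
  (4,5) w=5
  (1,4) w=6

Add edge (2,4) w=1 -- no cycle. Running total: 1
Add edge (3,5) w=1 -- no cycle. Running total: 2
Add edge (1,2) w=3 -- no cycle. Running total: 5
Add edge (1,5) w=3 -- no cycle. Running total: 8
Add edge (2,6) w=3 -- no cycle. Running total: 11

MST edges: (2,4,w=1), (3,5,w=1), (1,2,w=3), (1,5,w=3), (2,6,w=3)
Total MST weight: 1 + 1 + 3 + 3 + 3 = 11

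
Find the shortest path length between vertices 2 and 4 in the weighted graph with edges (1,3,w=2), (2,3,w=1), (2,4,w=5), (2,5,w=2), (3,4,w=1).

Step 1: Build adjacency list with weights:
  1: 3(w=2)
  2: 3(w=1), 4(w=5), 5(w=2)
  3: 1(w=2), 2(w=1), 4(w=1)
  4: 2(w=5), 3(w=1)
  5: 2(w=2)

Step 2: Apply Dijkstra's algorithm from vertex 2:
  Visit vertex 2 (distance=0)
    Update dist[3] = 1
    Update dist[4] = 5
    Update dist[5] = 2
  Visit vertex 3 (distance=1)
    Update dist[1] = 3
    Update dist[4] = 2
  Visit vertex 4 (distance=2)

Step 3: Shortest path: 2 -> 3 -> 4
Total weight: 1 + 1 = 2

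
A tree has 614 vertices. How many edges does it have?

A tree on n vertices always has exactly n - 1 edges.
For n = 614: edges = 614 - 1 = 613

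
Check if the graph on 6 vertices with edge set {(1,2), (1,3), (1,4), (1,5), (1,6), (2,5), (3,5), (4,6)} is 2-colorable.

Step 1: Attempt 2-coloring using BFS:
  Start at vertex 1, assign color 0
  Color vertex 2 with color 1 (neighbor of 1)
  Color vertex 3 with color 1 (neighbor of 1)
  Color vertex 4 with color 1 (neighbor of 1)
  Color vertex 5 with color 1 (neighbor of 1)
  Color vertex 6 with color 1 (neighbor of 1)

Step 2: Conflict found! Vertices 2 and 5 are adjacent but have the same color.
This means the graph contains an odd cycle.

The graph is NOT bipartite.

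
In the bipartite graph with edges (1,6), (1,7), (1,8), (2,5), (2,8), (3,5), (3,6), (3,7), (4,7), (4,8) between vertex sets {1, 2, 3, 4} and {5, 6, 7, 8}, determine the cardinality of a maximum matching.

Step 1: List the neighbors of each left vertex:
  1: 6, 7, 8
  2: 5, 8
  3: 5, 6, 7
  4: 7, 8

Step 2: Greedily match left vertices, then look for augmenting paths:
  Match 1 -- 6
  Match 2 -- 5
  Match 3 -- 7
  Match 4 -- 8
  No augmenting path remains.

Step 3: Verify this is maximum:
  Matching size 4 = min(|L|, |R|) = min(4, 4), which is an upper bound, so this matching is maximum.

Maximum matching: {(1,6), (2,5), (3,7), (4,8)}
Size: 4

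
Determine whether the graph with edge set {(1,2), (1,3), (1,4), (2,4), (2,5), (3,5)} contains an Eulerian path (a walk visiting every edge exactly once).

Step 1: Find the degree of each vertex:
  deg(1) = 3
  deg(2) = 3
  deg(3) = 2
  deg(4) = 2
  deg(5) = 2

Step 2: Count vertices with odd degree:
  Odd-degree vertices: 1, 2 (2 total)

Step 3: Apply Euler's theorem:
  - Eulerian circuit exists iff graph is connected and all vertices have even degree
  - Eulerian path exists iff graph is connected and has 0 or 2 odd-degree vertices

Graph is connected with exactly 2 odd-degree vertices (1, 2).
Eulerian path exists (starting and ending at the odd-degree vertices), but no Eulerian circuit.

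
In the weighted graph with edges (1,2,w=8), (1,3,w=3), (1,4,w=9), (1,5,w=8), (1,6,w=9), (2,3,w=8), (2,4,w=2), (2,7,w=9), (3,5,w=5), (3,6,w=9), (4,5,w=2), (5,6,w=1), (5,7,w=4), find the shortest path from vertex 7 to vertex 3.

Step 1: Build adjacency list with weights:
  1: 2(w=8), 3(w=3), 4(w=9), 5(w=8), 6(w=9)
  2: 1(w=8), 3(w=8), 4(w=2), 7(w=9)
  3: 1(w=3), 2(w=8), 5(w=5), 6(w=9)
  4: 1(w=9), 2(w=2), 5(w=2)
  5: 1(w=8), 3(w=5), 4(w=2), 6(w=1), 7(w=4)
  6: 1(w=9), 3(w=9), 5(w=1)
  7: 2(w=9), 5(w=4)

Step 2: Apply Dijkstra's algorithm from vertex 7:
  Visit vertex 7 (distance=0)
    Update dist[2] = 9
    Update dist[5] = 4
  Visit vertex 5 (distance=4)
    Update dist[1] = 12
    Update dist[3] = 9
    Update dist[4] = 6
    Update dist[6] = 5
  Visit vertex 6 (distance=5)
  Visit vertex 4 (distance=6)
    Update dist[2] = 8
  Visit vertex 2 (distance=8)
  Visit vertex 3 (distance=9)

Step 3: Shortest path: 7 -> 5 -> 3
Total weight: 4 + 5 = 9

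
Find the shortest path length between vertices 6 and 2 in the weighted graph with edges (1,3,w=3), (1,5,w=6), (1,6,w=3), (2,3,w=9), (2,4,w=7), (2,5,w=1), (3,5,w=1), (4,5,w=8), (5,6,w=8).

Step 1: Build adjacency list with weights:
  1: 3(w=3), 5(w=6), 6(w=3)
  2: 3(w=9), 4(w=7), 5(w=1)
  3: 1(w=3), 2(w=9), 5(w=1)
  4: 2(w=7), 5(w=8)
  5: 1(w=6), 2(w=1), 3(w=1), 4(w=8), 6(w=8)
  6: 1(w=3), 5(w=8)

Step 2: Apply Dijkstra's algorithm from vertex 6:
  Visit vertex 6 (distance=0)
    Update dist[1] = 3
    Update dist[5] = 8
  Visit vertex 1 (distance=3)
    Update dist[3] = 6
  Visit vertex 3 (distance=6)
    Update dist[2] = 15
    Update dist[5] = 7
  Visit vertex 5 (distance=7)
    Update dist[2] = 8
    Update dist[4] = 15
  Visit vertex 2 (distance=8)

Step 3: Shortest path: 6 -> 1 -> 3 -> 5 -> 2
Total weight: 3 + 3 + 1 + 1 = 8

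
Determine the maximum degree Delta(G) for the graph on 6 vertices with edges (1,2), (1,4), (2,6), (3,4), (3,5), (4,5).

Step 1: Count edges incident to each vertex:
  deg(1) = 2 (neighbors: 2, 4)
  deg(2) = 2 (neighbors: 1, 6)
  deg(3) = 2 (neighbors: 4, 5)
  deg(4) = 3 (neighbors: 1, 3, 5)
  deg(5) = 2 (neighbors: 3, 4)
  deg(6) = 1 (neighbors: 2)

Step 2: Find maximum:
  max(2, 2, 2, 3, 2, 1) = 3 (vertex 4)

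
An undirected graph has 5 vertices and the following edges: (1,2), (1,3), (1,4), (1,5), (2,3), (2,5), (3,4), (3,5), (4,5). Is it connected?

Step 1: Build adjacency list from edges:
  1: 2, 3, 4, 5
  2: 1, 3, 5
  3: 1, 2, 4, 5
  4: 1, 3, 5
  5: 1, 2, 3, 4

Step 2: Run BFS/DFS from vertex 1:
  Visited: {1, 2, 3, 4, 5}
  Reached 5 of 5 vertices

Step 3: All 5 vertices reached from vertex 1, so the graph is connected.
Answer: Yes, the graph is connected.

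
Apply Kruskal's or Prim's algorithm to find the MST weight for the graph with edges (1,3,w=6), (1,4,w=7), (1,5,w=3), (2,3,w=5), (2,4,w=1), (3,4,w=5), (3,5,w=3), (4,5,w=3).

Apply Kruskal's algorithm (sort edges by weight, add if no cycle):

Sorted edges by weight:
  (2,4) w=1
  (1,5) w=3
  (3,5) w=3
  (4,5) w=3
  (2,3) w=5
  (3,4) w=5
  (1,3) w=6
  (1,4) w=7

Add edge (2,4) w=1 -- no cycle. Running total: 1
Add edge (1,5) w=3 -- no cycle. Running total: 4
Add edge (3,5) w=3 -- no cycle. Running total: 7
Add edge (4,5) w=3 -- no cycle. Running total: 10

MST edges: (2,4,w=1), (1,5,w=3), (3,5,w=3), (4,5,w=3)
Total MST weight: 1 + 3 + 3 + 3 = 10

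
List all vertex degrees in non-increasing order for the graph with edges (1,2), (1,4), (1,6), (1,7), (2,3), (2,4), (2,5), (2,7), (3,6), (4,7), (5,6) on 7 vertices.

Step 1: Count edges incident to each vertex:
  deg(1) = 4 (neighbors: 2, 4, 6, 7)
  deg(2) = 5 (neighbors: 1, 3, 4, 5, 7)
  deg(3) = 2 (neighbors: 2, 6)
  deg(4) = 3 (neighbors: 1, 2, 7)
  deg(5) = 2 (neighbors: 2, 6)
  deg(6) = 3 (neighbors: 1, 3, 5)
  deg(7) = 3 (neighbors: 1, 2, 4)

Step 2: Sort degrees in non-increasing order:
  Degrees: [4, 5, 2, 3, 2, 3, 3] -> sorted: [5, 4, 3, 3, 3, 2, 2]

Degree sequence: [5, 4, 3, 3, 3, 2, 2]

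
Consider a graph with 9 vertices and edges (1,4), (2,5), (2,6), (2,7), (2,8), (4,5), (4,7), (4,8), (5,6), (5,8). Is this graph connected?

Step 1: Build adjacency list from edges:
  1: 4
  2: 5, 6, 7, 8
  3: (none)
  4: 1, 5, 7, 8
  5: 2, 4, 6, 8
  6: 2, 5
  7: 2, 4
  8: 2, 4, 5
  9: (none)

Step 2: Run BFS/DFS from vertex 1:
  Visited: {1, 4, 5, 7, 8, 2, 6}
  Reached 7 of 9 vertices

Step 3: Only 7 of 9 vertices reached. Graph is disconnected.
Connected components: {1, 2, 4, 5, 6, 7, 8}, {3}, {9}
Answer: No, the graph is not connected (3 components).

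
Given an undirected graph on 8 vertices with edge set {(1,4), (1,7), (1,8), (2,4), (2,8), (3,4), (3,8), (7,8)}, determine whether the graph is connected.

Step 1: Build adjacency list from edges:
  1: 4, 7, 8
  2: 4, 8
  3: 4, 8
  4: 1, 2, 3
  5: (none)
  6: (none)
  7: 1, 8
  8: 1, 2, 3, 7

Step 2: Run BFS/DFS from vertex 1:
  Visited: {1, 4, 7, 8, 2, 3}
  Reached 6 of 8 vertices

Step 3: Only 6 of 8 vertices reached. Graph is disconnected.
Connected components: {1, 2, 3, 4, 7, 8}, {5}, {6}
Answer: No, the graph is not connected (3 components).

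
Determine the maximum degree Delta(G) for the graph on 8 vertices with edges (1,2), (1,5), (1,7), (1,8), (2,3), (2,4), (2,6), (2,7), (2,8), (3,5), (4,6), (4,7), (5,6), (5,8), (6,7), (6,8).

Step 1: Count edges incident to each vertex:
  deg(1) = 4 (neighbors: 2, 5, 7, 8)
  deg(2) = 6 (neighbors: 1, 3, 4, 6, 7, 8)
  deg(3) = 2 (neighbors: 2, 5)
  deg(4) = 3 (neighbors: 2, 6, 7)
  deg(5) = 4 (neighbors: 1, 3, 6, 8)
  deg(6) = 5 (neighbors: 2, 4, 5, 7, 8)
  deg(7) = 4 (neighbors: 1, 2, 4, 6)
  deg(8) = 4 (neighbors: 1, 2, 5, 6)

Step 2: Find maximum:
  max(4, 6, 2, 3, 4, 5, 4, 4) = 6 (vertex 2)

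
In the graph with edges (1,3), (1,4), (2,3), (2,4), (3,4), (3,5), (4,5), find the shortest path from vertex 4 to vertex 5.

Step 1: Build adjacency list:
  1: 3, 4
  2: 3, 4
  3: 1, 2, 4, 5
  4: 1, 2, 3, 5
  5: 3, 4

Step 2: BFS from vertex 4 to find shortest path to 5:
  vertex 1 reached at distance 1
  vertex 2 reached at distance 1
  vertex 3 reached at distance 1
  vertex 5 reached at distance 1

Step 3: Shortest path: 4 -> 5
Path length: 1 edge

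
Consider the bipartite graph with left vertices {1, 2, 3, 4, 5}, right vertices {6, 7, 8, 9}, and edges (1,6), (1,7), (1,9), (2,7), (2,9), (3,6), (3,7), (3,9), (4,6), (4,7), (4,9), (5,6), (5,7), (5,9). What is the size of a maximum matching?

Step 1: List the neighbors of each left vertex:
  1: 6, 7, 9
  2: 7, 9
  3: 6, 7, 9
  4: 6, 7, 9
  5: 6, 7, 9

Step 2: Greedily match left vertices, then look for augmenting paths:
  Match 1 -- 6
  Match 2 -- 7
  Match 3 -- 9
  No augmenting path remains.

Step 3: Verify this is maximum:
  Matching has size 3. The vertex set {6, 7, 9} covers every edge and has size 3; any matching has at most one edge per cover vertex, so 3 is maximum (König's theorem).

Maximum matching: {(1,6), (2,7), (3,9)}
Size: 3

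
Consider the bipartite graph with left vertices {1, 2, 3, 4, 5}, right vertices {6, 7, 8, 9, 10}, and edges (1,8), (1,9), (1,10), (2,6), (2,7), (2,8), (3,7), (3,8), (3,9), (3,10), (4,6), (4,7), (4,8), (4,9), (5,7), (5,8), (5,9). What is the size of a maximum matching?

Step 1: List the neighbors of each left vertex:
  1: 8, 9, 10
  2: 6, 7, 8
  3: 7, 8, 9, 10
  4: 6, 7, 8, 9
  5: 7, 8, 9

Step 2: Greedily match left vertices, then look for augmenting paths:
  Match 1 -- 8
  Match 2 -- 6
  Match 3 -- 10
  Match 4 -- 9
  Match 5 -- 7
  No augmenting path remains.

Step 3: Verify this is maximum:
  Matching size 5 = min(|L|, |R|) = min(5, 5), which is an upper bound, so this matching is maximum.

Maximum matching: {(1,8), (2,6), (3,10), (4,9), (5,7)}
Size: 5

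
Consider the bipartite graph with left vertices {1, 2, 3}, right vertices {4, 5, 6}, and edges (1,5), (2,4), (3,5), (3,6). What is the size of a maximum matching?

Step 1: List the neighbors of each left vertex:
  1: 5
  2: 4
  3: 5, 6

Step 2: Greedily match left vertices, then look for augmenting paths:
  Match 1 -- 5
  Match 2 -- 4
  Match 3 -- 6
  No augmenting path remains.

Step 3: Verify this is maximum:
  Matching size 3 = min(|L|, |R|) = min(3, 3), which is an upper bound, so this matching is maximum.

Maximum matching: {(1,5), (2,4), (3,6)}
Size: 3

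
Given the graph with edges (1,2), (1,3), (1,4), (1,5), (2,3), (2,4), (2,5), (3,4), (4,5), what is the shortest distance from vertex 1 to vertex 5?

Step 1: Build adjacency list:
  1: 2, 3, 4, 5
  2: 1, 3, 4, 5
  3: 1, 2, 4
  4: 1, 2, 3, 5
  5: 1, 2, 4

Step 2: BFS from vertex 1 to find shortest path to 5:
  vertex 2 reached at distance 1
  vertex 3 reached at distance 1
  vertex 4 reached at distance 1
  vertex 5 reached at distance 1

Step 3: Shortest path: 1 -> 5
Path length: 1 edge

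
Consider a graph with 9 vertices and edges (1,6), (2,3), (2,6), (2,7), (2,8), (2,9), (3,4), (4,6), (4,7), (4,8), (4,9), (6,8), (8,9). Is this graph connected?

Step 1: Build adjacency list from edges:
  1: 6
  2: 3, 6, 7, 8, 9
  3: 2, 4
  4: 3, 6, 7, 8, 9
  5: (none)
  6: 1, 2, 4, 8
  7: 2, 4
  8: 2, 4, 6, 9
  9: 2, 4, 8

Step 2: Run BFS/DFS from vertex 1:
  Visited: {1, 6, 2, 4, 8, 3, 7, 9}
  Reached 8 of 9 vertices

Step 3: Only 8 of 9 vertices reached. Graph is disconnected.
Connected components: {1, 2, 3, 4, 6, 7, 8, 9}, {5}
Answer: No, the graph is not connected (2 components).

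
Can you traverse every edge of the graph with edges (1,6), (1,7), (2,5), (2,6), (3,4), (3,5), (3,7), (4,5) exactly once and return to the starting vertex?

Step 1: Find the degree of each vertex:
  deg(1) = 2
  deg(2) = 2
  deg(3) = 3
  deg(4) = 2
  deg(5) = 3
  deg(6) = 2
  deg(7) = 2

Step 2: Count vertices with odd degree:
  Odd-degree vertices: 3, 5 (2 total)

Step 3: Apply Euler's theorem:
  - Eulerian circuit exists iff graph is connected and all vertices have even degree
  - Eulerian path exists iff graph is connected and has 0 or 2 odd-degree vertices

Graph is connected with exactly 2 odd-degree vertices (3, 5).
Eulerian path exists (starting and ending at the odd-degree vertices), but no Eulerian circuit.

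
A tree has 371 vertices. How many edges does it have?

A tree on n vertices always has exactly n - 1 edges.
For n = 371: edges = 371 - 1 = 370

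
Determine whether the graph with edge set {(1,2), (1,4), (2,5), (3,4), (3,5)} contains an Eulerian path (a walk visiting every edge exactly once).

Step 1: Find the degree of each vertex:
  deg(1) = 2
  deg(2) = 2
  deg(3) = 2
  deg(4) = 2
  deg(5) = 2

Step 2: Count vertices with odd degree:
  All vertices have even degree (0 odd-degree vertices)

Step 3: Apply Euler's theorem:
  - Eulerian circuit exists iff graph is connected and all vertices have even degree
  - Eulerian path exists iff graph is connected and has 0 or 2 odd-degree vertices

Graph is connected with 0 odd-degree vertices.
Both Eulerian circuit and Eulerian path exist.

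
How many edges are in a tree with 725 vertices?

A tree on n vertices always has exactly n - 1 edges.
For n = 725: edges = 725 - 1 = 724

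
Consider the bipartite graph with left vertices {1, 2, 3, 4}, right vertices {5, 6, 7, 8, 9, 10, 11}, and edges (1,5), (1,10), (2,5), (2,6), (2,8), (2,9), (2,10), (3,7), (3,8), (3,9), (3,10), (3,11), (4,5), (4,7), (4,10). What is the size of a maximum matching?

Step 1: List the neighbors of each left vertex:
  1: 5, 10
  2: 5, 6, 8, 9, 10
  3: 7, 8, 9, 10, 11
  4: 5, 7, 10

Step 2: Greedily match left vertices, then look for augmenting paths:
  Match 1 -- 5
  Match 2 -- 6
  Match 3 -- 7
  Match 4 -- 10
  No augmenting path remains.

Step 3: Verify this is maximum:
  Matching size 4 = min(|L|, |R|) = min(4, 7), which is an upper bound, so this matching is maximum.

Maximum matching: {(1,5), (2,6), (3,7), (4,10)}
Size: 4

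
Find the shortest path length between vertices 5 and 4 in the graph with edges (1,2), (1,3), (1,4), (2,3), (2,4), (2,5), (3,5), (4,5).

Step 1: Build adjacency list:
  1: 2, 3, 4
  2: 1, 3, 4, 5
  3: 1, 2, 5
  4: 1, 2, 5
  5: 2, 3, 4

Step 2: BFS from vertex 5 to find shortest path to 4:
  vertex 2 reached at distance 1
  vertex 3 reached at distance 1
  vertex 4 reached at distance 1

Step 3: Shortest path: 5 -> 4
Path length: 1 edge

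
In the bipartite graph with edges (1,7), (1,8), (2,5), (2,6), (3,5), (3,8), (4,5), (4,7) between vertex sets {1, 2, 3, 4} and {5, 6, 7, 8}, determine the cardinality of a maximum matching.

Step 1: List the neighbors of each left vertex:
  1: 7, 8
  2: 5, 6
  3: 5, 8
  4: 5, 7

Step 2: Greedily match left vertices, then look for augmenting paths:
  Match 1 -- 7
  Match 2 -- 6
  Match 3 -- 8
  Match 4 -- 5
  No augmenting path remains.

Step 3: Verify this is maximum:
  Matching size 4 = min(|L|, |R|) = min(4, 4), which is an upper bound, so this matching is maximum.

Maximum matching: {(1,7), (2,6), (3,8), (4,5)}
Size: 4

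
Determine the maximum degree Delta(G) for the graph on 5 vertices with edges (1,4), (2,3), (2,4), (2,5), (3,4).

Step 1: Count edges incident to each vertex:
  deg(1) = 1 (neighbors: 4)
  deg(2) = 3 (neighbors: 3, 4, 5)
  deg(3) = 2 (neighbors: 2, 4)
  deg(4) = 3 (neighbors: 1, 2, 3)
  deg(5) = 1 (neighbors: 2)

Step 2: Find maximum:
  max(1, 3, 2, 3, 1) = 3 (vertex 2)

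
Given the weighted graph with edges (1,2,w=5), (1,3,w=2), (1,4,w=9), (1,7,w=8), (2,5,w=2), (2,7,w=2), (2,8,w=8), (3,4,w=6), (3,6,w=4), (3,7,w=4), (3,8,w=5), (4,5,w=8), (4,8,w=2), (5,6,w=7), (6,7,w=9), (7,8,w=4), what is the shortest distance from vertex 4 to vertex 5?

Step 1: Build adjacency list with weights:
  1: 2(w=5), 3(w=2), 4(w=9), 7(w=8)
  2: 1(w=5), 5(w=2), 7(w=2), 8(w=8)
  3: 1(w=2), 4(w=6), 6(w=4), 7(w=4), 8(w=5)
  4: 1(w=9), 3(w=6), 5(w=8), 8(w=2)
  5: 2(w=2), 4(w=8), 6(w=7)
  6: 3(w=4), 5(w=7), 7(w=9)
  7: 1(w=8), 2(w=2), 3(w=4), 6(w=9), 8(w=4)
  8: 2(w=8), 3(w=5), 4(w=2), 7(w=4)

Step 2: Apply Dijkstra's algorithm from vertex 4:
  Visit vertex 4 (distance=0)
    Update dist[1] = 9
    Update dist[3] = 6
    Update dist[5] = 8
    Update dist[8] = 2
  Visit vertex 8 (distance=2)
    Update dist[2] = 10
    Update dist[7] = 6
  Visit vertex 3 (distance=6)
    Update dist[1] = 8
    Update dist[6] = 10
  Visit vertex 7 (distance=6)
    Update dist[2] = 8
  Visit vertex 1 (distance=8)
  Visit vertex 2 (distance=8)
  Visit vertex 5 (distance=8)

Step 3: Shortest path: 4 -> 5
Total weight: 8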